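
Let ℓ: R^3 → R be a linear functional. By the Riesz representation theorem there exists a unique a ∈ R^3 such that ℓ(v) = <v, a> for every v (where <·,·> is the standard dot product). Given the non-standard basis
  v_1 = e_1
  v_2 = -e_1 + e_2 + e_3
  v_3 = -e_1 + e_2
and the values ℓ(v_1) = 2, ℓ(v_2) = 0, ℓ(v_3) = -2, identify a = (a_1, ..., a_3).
a = (2, 0, 2)

Write a = (a_1, ..., a_3) in the standard basis. For each basis vector v_i, ℓ(v_i) = <v_i, a> is a linear equation in the a_j's. Collect the n equations into a matrix system V a = ℓ, where row i of V is v_i (expressed in the standard basis). Since V is invertible (lower-triangular with 1s on the diagonal, up to permutation), solve by back-substitution:
  V =
[[1, 0, 0],
 [-1, 1, 1],
 [-1, 1, 0]]
  V a = (2, 0, -2)
Solving gives a = (2, 0, 2).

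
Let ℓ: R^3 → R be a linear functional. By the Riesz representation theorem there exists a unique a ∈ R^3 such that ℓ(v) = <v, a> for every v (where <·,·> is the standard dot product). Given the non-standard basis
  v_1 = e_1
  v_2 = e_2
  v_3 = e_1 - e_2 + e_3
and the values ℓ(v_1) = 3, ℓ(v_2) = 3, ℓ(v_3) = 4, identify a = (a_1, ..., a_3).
a = (3, 3, 4)

Write a = (a_1, ..., a_3) in the standard basis. For each basis vector v_i, ℓ(v_i) = <v_i, a> is a linear equation in the a_j's. Collect the n equations into a matrix system V a = ℓ, where row i of V is v_i (expressed in the standard basis). Since V is invertible (lower-triangular with 1s on the diagonal, up to permutation), solve by back-substitution:
  V =
[[1, 0, 0],
 [0, 1, 0],
 [1, -1, 1]]
  V a = (3, 3, 4)
Solving gives a = (3, 3, 4).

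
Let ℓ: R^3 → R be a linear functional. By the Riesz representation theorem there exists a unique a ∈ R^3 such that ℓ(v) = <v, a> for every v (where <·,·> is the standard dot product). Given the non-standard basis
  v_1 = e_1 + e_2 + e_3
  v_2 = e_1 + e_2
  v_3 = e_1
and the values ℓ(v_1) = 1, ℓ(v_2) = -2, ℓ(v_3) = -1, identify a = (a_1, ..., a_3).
a = (-1, -1, 3)

Write a = (a_1, ..., a_3) in the standard basis. For each basis vector v_i, ℓ(v_i) = <v_i, a> is a linear equation in the a_j's. Collect the n equations into a matrix system V a = ℓ, where row i of V is v_i (expressed in the standard basis). Since V is invertible (lower-triangular with 1s on the diagonal, up to permutation), solve by back-substitution:
  V =
[[1, 1, 1],
 [1, 1, 0],
 [1, 0, 0]]
  V a = (1, -2, -1)
Solving gives a = (-1, -1, 3).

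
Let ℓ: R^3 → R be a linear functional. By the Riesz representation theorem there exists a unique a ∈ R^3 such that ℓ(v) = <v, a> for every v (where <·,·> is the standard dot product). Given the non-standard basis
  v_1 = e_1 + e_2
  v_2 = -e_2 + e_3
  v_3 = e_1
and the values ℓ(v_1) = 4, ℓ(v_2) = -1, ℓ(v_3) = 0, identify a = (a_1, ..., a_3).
a = (0, 4, 3)

Write a = (a_1, ..., a_3) in the standard basis. For each basis vector v_i, ℓ(v_i) = <v_i, a> is a linear equation in the a_j's. Collect the n equations into a matrix system V a = ℓ, where row i of V is v_i (expressed in the standard basis). Since V is invertible (lower-triangular with 1s on the diagonal, up to permutation), solve by back-substitution:
  V =
[[1, 1, 0],
 [0, -1, 1],
 [1, 0, 0]]
  V a = (4, -1, 0)
Solving gives a = (0, 4, 3).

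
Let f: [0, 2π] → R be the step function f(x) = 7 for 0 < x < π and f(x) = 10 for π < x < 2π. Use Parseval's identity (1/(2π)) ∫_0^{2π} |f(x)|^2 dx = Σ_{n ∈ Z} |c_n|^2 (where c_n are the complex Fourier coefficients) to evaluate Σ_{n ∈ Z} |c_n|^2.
Σ |c_n|^2 = 149/2

Parseval equates the L^2 energy of f (normalised by 1/(2π)) with the ℓ^2 sum of its Fourier coefficients: (1/(2π)) ∫_0^{2π} |f|^2 = Σ |c_n|^2.
Compute the left side: (1/(2π)) [∫_0^π 7^2 dx + ∫_π^{2π} 10^2 dx] = (1/(2π)) · (49π + 100π) = (49 + 100)/2 = 149/2.
So Σ_{n ∈ Z} |c_n|^2 = 149/2.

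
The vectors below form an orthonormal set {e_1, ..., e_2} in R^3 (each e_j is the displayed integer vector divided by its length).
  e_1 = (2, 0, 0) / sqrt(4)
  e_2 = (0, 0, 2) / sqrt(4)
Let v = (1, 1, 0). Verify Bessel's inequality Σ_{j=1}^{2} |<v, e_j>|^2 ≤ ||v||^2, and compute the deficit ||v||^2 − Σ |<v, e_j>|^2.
Σ |<v, e_j>|^2 = 1; ||v||^2 = 2; deficit = 1

Write each e_j = u_j / sqrt(<u_j, u_j>) where u_j is the displayed integer vector. Then <v, e_j> = <v, u_j> / sqrt(<u_j, u_j>), so |<v, e_j>|^2 = <v, u_j>^2 / <u_j, u_j>.
Coefficients: <v, e_1> = 2/sqrt(4), <v, e_2> = 0/sqrt(4).
Square and sum: Σ |<v, e_j>|^2 = 1.
Compute ||v||^2 = v·v = 2.
Deficit = 2 − 1 = 1 ≥ 0, confirming Bessel's inequality. (The deficit equals ||v − Σ <v,e_j> e_j||^2, the squared distance from v to span{e_j}.)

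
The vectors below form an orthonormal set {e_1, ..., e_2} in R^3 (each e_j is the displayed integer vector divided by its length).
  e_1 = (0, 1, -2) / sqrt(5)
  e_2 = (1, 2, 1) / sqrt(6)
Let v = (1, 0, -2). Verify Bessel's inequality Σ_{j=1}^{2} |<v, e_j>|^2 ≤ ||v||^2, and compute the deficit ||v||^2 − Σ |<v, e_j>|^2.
Σ |<v, e_j>|^2 = 101/30; ||v||^2 = 5; deficit = 49/30

Write each e_j = u_j / sqrt(<u_j, u_j>) where u_j is the displayed integer vector. Then <v, e_j> = <v, u_j> / sqrt(<u_j, u_j>), so |<v, e_j>|^2 = <v, u_j>^2 / <u_j, u_j>.
Coefficients: <v, e_1> = 4/sqrt(5), <v, e_2> = -1/sqrt(6).
Square and sum: Σ |<v, e_j>|^2 = 101/30.
Compute ||v||^2 = v·v = 5.
Deficit = 5 − 101/30 = 49/30 ≥ 0, confirming Bessel's inequality. (The deficit equals ||v − Σ <v,e_j> e_j||^2, the squared distance from v to span{e_j}.)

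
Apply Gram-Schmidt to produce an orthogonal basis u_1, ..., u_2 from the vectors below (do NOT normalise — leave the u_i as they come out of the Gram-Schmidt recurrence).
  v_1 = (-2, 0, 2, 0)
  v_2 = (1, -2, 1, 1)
Orthogonal basis:
  u_1 = (-2, 0, 2, 0)
  u_2 = (1, -2, 1, 1)

Apply the Gram-Schmidt recurrence
  u_1 = v_1
  u_i = v_i − Σ_{j<i} ((v_i · u_j) / (u_j · u_j)) · u_j.

Step by step this gives:
  u_1 = (-2, 0, 2, 0)
  u_2 = (1, -2, 1, 1)

Orthogonality check:
  u_2 · u_1 = 0 (should be 0)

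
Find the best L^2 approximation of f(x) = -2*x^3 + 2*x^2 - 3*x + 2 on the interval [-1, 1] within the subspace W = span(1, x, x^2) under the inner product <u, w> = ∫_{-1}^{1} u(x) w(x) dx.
g(x) = 2*x^2 - 21*x/5 + 2

The best approximation g ∈ W is the orthogonal projection of f onto W. Writing g = a_0 + a_1 x + a_2 x^2, the coefficients solve the normal equations G · a = b where
  G_{ij} = <φ_i, φ_j> and b_i = <f, φ_i>, with φ_0 = 1, φ_1 = x, φ_2 = x^2.
G =
  [2, 0, 2/3]
  [0, 2/3, 0]
  [2/3, 0, 2/5],
b = (16/3, -14/5, 32/15).
Solving gives a_0 = 2, a_1 = -21/5, a_2 = 2, so
  g(x) = 2*x^2 - 21*x/5 + 2.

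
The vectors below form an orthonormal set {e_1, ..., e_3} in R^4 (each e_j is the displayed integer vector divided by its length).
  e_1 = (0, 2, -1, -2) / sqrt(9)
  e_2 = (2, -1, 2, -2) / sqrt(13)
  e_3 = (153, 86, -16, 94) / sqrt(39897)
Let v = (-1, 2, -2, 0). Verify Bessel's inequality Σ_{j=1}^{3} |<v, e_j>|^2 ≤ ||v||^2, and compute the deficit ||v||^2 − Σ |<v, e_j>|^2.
Σ |<v, e_j>|^2 = 3065/341; ||v||^2 = 9; deficit = 4/341

Write each e_j = u_j / sqrt(<u_j, u_j>) where u_j is the displayed integer vector. Then <v, e_j> = <v, u_j> / sqrt(<u_j, u_j>), so |<v, e_j>|^2 = <v, u_j>^2 / <u_j, u_j>.
Coefficients: <v, e_1> = 6/sqrt(9), <v, e_2> = -8/sqrt(13), <v, e_3> = 51/sqrt(39897).
Square and sum: Σ |<v, e_j>|^2 = 3065/341.
Compute ||v||^2 = v·v = 9.
Deficit = 9 − 3065/341 = 4/341 ≥ 0, confirming Bessel's inequality. (The deficit equals ||v − Σ <v,e_j> e_j||^2, the squared distance from v to span{e_j}.)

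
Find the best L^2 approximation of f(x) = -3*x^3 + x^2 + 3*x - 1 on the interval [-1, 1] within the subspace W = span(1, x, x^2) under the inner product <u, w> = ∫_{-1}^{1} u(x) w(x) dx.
g(x) = x^2 + 6*x/5 - 1

The best approximation g ∈ W is the orthogonal projection of f onto W. Writing g = a_0 + a_1 x + a_2 x^2, the coefficients solve the normal equations G · a = b where
  G_{ij} = <φ_i, φ_j> and b_i = <f, φ_i>, with φ_0 = 1, φ_1 = x, φ_2 = x^2.
G =
  [2, 0, 2/3]
  [0, 2/3, 0]
  [2/3, 0, 2/5],
b = (-4/3, 4/5, -4/15).
Solving gives a_0 = -1, a_1 = 6/5, a_2 = 1, so
  g(x) = x^2 + 6*x/5 - 1.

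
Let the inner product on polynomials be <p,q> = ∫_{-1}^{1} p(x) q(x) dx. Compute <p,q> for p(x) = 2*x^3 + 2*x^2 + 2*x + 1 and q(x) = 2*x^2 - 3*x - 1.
<p,q> = -34/5

Expand the product: p(x)·q(x) = 4*x^5 - 2*x^4 - 4*x^3 - 6*x^2 - 5*x - 1.
∫_{-1}^{1} of each monomial x^k gives [2/(k+1) if k even, 0 if k odd]. Integrating term-by-term (or equivalently evaluating the antiderivative F(x) = 2*x^6/3 - 2*x^5/5 - x^4 - 2*x^3 - 5*x^2/2 - x at the endpoints):
  F(1) − F(−1) = -187/30 − (17/30) = -34/5.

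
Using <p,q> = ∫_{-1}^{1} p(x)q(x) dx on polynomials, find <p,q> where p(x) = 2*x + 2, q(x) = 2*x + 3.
<p,q> = 44/3

Expand the product: p(x)·q(x) = 4*x^2 + 10*x + 6.
∫_{-1}^{1} of each monomial x^k gives [2/(k+1) if k even, 0 if k odd]. Integrating term-by-term (or equivalently evaluating the antiderivative F(x) = 4*x^3/3 + 5*x^2 + 6*x at the endpoints):
  F(1) − F(−1) = 37/3 − (-7/3) = 44/3.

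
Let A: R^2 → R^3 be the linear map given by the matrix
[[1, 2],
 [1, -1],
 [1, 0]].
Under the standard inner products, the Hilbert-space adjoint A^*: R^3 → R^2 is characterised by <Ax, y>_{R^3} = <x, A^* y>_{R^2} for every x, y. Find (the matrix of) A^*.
A^* = A^T =
[[1, 1, 1],
 [2, -1, 0]]

For real matrices with standard dot products, the defining identity <Ax, y> = <x, A^* y> gives (Ax)^T y = x^T (A^*) y, i.e. x^T A^T y = x^T (A^*) y. Since this holds for all x, y, we must have A^* = A^T. Therefore
A^* =
[[1, 1, 1],
 [2, -1, 0]].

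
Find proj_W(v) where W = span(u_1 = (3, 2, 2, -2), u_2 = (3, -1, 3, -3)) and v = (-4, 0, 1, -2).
proj_W(v) = (-180/227, -273/227, -69/227, 69/227)

Set up U = [u_1 | ... | u_2] ∈ R^(4×2). The projector onto W = col(U) is P = U (U^T U)^(-1) U^T.
Compute U^T U =
  [21, 19]
  [19, 28],
and U^T v = (-6, -3).
Solve U^T U · c = U^T v for the coefficients: c = (-111/227, 51/227). The projection is proj_W(v) = U c.
Check: (v - proj_W(v)) · u_1 = 0  (should be 0).
Check: (v - proj_W(v)) · u_2 = 0  (should be 0).
Result: proj_W(v) = (-180/227, -273/227, -69/227, 69/227).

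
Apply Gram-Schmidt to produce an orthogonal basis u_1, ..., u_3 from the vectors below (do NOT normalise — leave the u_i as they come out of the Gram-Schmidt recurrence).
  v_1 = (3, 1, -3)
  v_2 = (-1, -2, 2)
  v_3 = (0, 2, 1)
Orthogonal basis:
  u_1 = (3, 1, -3)
  u_2 = (14/19, -27/19, 5/19)
  u_3 = (22/25, 33/50, 11/10)

Apply the Gram-Schmidt recurrence
  u_1 = v_1
  u_i = v_i − Σ_{j<i} ((v_i · u_j) / (u_j · u_j)) · u_j.

Step by step this gives:
  u_1 = (3, 1, -3)
  u_2 = (14/19, -27/19, 5/19)
  u_3 = (22/25, 33/50, 11/10)

Orthogonality check:
  u_2 · u_1 = 0 (should be 0)
  u_3 · u_1 = 0 (should be 0)
  u_3 · u_2 = 0 (should be 0)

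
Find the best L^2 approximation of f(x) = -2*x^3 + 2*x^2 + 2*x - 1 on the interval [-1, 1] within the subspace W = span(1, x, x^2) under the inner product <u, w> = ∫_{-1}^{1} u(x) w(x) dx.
g(x) = 2*x^2 + 4*x/5 - 1

The best approximation g ∈ W is the orthogonal projection of f onto W. Writing g = a_0 + a_1 x + a_2 x^2, the coefficients solve the normal equations G · a = b where
  G_{ij} = <φ_i, φ_j> and b_i = <f, φ_i>, with φ_0 = 1, φ_1 = x, φ_2 = x^2.
G =
  [2, 0, 2/3]
  [0, 2/3, 0]
  [2/3, 0, 2/5],
b = (-2/3, 8/15, 2/15).
Solving gives a_0 = -1, a_1 = 4/5, a_2 = 2, so
  g(x) = 2*x^2 + 4*x/5 - 1.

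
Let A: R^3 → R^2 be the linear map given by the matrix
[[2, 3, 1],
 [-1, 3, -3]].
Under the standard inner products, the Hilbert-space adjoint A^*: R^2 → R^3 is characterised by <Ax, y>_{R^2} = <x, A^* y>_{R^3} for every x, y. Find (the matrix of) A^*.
A^* = A^T =
[[2, -1],
 [3, 3],
 [1, -3]]

For real matrices with standard dot products, the defining identity <Ax, y> = <x, A^* y> gives (Ax)^T y = x^T (A^*) y, i.e. x^T A^T y = x^T (A^*) y. Since this holds for all x, y, we must have A^* = A^T. Therefore
A^* =
[[2, -1],
 [3, 3],
 [1, -3]].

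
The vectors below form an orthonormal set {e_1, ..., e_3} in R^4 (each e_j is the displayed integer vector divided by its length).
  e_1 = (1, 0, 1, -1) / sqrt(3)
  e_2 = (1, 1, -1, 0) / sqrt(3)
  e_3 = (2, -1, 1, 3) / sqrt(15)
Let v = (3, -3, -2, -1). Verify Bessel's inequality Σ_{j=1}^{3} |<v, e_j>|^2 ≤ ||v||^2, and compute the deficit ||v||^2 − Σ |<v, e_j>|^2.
Σ |<v, e_j>|^2 = 56/15; ||v||^2 = 23; deficit = 289/15

Write each e_j = u_j / sqrt(<u_j, u_j>) where u_j is the displayed integer vector. Then <v, e_j> = <v, u_j> / sqrt(<u_j, u_j>), so |<v, e_j>|^2 = <v, u_j>^2 / <u_j, u_j>.
Coefficients: <v, e_1> = 2/sqrt(3), <v, e_2> = 2/sqrt(3), <v, e_3> = 4/sqrt(15).
Square and sum: Σ |<v, e_j>|^2 = 56/15.
Compute ||v||^2 = v·v = 23.
Deficit = 23 − 56/15 = 289/15 ≥ 0, confirming Bessel's inequality. (The deficit equals ||v − Σ <v,e_j> e_j||^2, the squared distance from v to span{e_j}.)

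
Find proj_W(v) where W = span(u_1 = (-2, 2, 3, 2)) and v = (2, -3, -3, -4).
proj_W(v) = (18/7, -18/7, -27/7, -18/7)

Set up U = [u_1 | ... | u_1] ∈ R^(4×1). The projector onto W = col(U) is P = U (U^T U)^(-1) U^T.
Compute U^T U =
  [21],
and U^T v = (-27).
Solve U^T U · c = U^T v for the coefficients: c = (-9/7). The projection is proj_W(v) = U c.
Check: (v - proj_W(v)) · u_1 = 0  (should be 0).
Result: proj_W(v) = (18/7, -18/7, -27/7, -18/7).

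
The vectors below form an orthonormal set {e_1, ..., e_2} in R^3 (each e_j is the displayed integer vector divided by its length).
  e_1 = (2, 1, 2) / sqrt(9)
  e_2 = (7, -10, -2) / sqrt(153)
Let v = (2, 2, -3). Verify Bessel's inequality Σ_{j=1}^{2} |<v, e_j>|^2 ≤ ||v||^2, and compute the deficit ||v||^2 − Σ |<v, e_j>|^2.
Σ |<v, e_j>|^2 = 0; ||v||^2 = 17; deficit = 17

Write each e_j = u_j / sqrt(<u_j, u_j>) where u_j is the displayed integer vector. Then <v, e_j> = <v, u_j> / sqrt(<u_j, u_j>), so |<v, e_j>|^2 = <v, u_j>^2 / <u_j, u_j>.
Coefficients: <v, e_1> = 0/sqrt(9), <v, e_2> = 0/sqrt(153).
Square and sum: Σ |<v, e_j>|^2 = 0.
Compute ||v||^2 = v·v = 17.
Deficit = 17 − 0 = 17 ≥ 0, confirming Bessel's inequality. (The deficit equals ||v − Σ <v,e_j> e_j||^2, the squared distance from v to span{e_j}.)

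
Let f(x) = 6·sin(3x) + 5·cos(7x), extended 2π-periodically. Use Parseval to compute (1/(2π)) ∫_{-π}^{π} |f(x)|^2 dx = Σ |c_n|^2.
Σ |c_n|^2 = 61/2

Expand |f|^2 and use orthogonality of {sin(nx), cos(mx)} on [-π, π]:
  ∫_{-π}^{π} sin(nx)^2 dx = π, ∫ cos(mx)^2 dx = π, and cross terms integrate to 0.
So ∫_{-π}^{π} f(x)^2 dx = 6^2 · π + 5^2 · π = (36 + 25)π.
Divide by 2π: (36 + 25)/2 = 61/2.
By Parseval, this equals Σ |c_n|^2.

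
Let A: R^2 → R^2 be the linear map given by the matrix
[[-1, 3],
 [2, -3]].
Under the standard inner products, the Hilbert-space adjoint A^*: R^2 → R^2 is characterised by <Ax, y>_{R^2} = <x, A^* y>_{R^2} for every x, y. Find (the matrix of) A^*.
A^* = A^T =
[[-1, 2],
 [3, -3]]

For real matrices with standard dot products, the defining identity <Ax, y> = <x, A^* y> gives (Ax)^T y = x^T (A^*) y, i.e. x^T A^T y = x^T (A^*) y. Since this holds for all x, y, we must have A^* = A^T. Therefore
A^* =
[[-1, 2],
 [3, -3]].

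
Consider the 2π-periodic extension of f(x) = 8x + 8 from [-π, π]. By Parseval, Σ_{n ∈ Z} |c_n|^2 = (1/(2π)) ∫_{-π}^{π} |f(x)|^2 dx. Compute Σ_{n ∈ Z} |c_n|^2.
Σ |c_n|^2 = 64π^2/3 + 64

Expand and integrate term by term over [-π, π]:
  ∫ (8x)^2 dx = 64·(2π^3/3); ∫ 2·8·(8)·x dx = 0 (odd integrand); ∫ 8^2 dx = 64·2π.
So (1/(2π)) ∫_{-π}^{π} (8x + 8)^2 dx = 64π^2/3 + 64 = 64π^2/3 + 64.
Parseval ⇒ Σ |c_n|^2 = 64π^2/3 + 64.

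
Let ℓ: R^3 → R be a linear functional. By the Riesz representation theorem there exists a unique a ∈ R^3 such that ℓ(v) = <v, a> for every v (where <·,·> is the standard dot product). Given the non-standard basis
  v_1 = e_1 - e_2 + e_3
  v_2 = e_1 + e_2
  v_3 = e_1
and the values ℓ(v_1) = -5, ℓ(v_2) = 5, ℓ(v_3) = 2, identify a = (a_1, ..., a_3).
a = (2, 3, -4)

Write a = (a_1, ..., a_3) in the standard basis. For each basis vector v_i, ℓ(v_i) = <v_i, a> is a linear equation in the a_j's. Collect the n equations into a matrix system V a = ℓ, where row i of V is v_i (expressed in the standard basis). Since V is invertible (lower-triangular with 1s on the diagonal, up to permutation), solve by back-substitution:
  V =
[[1, -1, 1],
 [1, 1, 0],
 [1, 0, 0]]
  V a = (-5, 5, 2)
Solving gives a = (2, 3, -4).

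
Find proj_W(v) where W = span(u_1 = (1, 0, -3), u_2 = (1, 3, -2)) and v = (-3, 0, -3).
proj_W(v) = (51/91, -36/91, -165/91)

Set up U = [u_1 | ... | u_2] ∈ R^(3×2). The projector onto W = col(U) is P = U (U^T U)^(-1) U^T.
Compute U^T U =
  [10, 7]
  [7, 14],
and U^T v = (6, 3).
Solve U^T U · c = U^T v for the coefficients: c = (9/13, -12/91). The projection is proj_W(v) = U c.
Check: (v - proj_W(v)) · u_1 = 0  (should be 0).
Check: (v - proj_W(v)) · u_2 = 0  (should be 0).
Result: proj_W(v) = (51/91, -36/91, -165/91).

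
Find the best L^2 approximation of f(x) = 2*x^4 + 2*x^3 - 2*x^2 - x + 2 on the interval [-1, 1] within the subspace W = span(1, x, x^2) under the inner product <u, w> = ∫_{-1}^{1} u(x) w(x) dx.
g(x) = -2*x^2/7 + x/5 + 64/35

The best approximation g ∈ W is the orthogonal projection of f onto W. Writing g = a_0 + a_1 x + a_2 x^2, the coefficients solve the normal equations G · a = b where
  G_{ij} = <φ_i, φ_j> and b_i = <f, φ_i>, with φ_0 = 1, φ_1 = x, φ_2 = x^2.
G =
  [2, 0, 2/3]
  [0, 2/3, 0]
  [2/3, 0, 2/5],
b = (52/15, 2/15, 116/105).
Solving gives a_0 = 64/35, a_1 = 1/5, a_2 = -2/7, so
  g(x) = -2*x^2/7 + x/5 + 64/35.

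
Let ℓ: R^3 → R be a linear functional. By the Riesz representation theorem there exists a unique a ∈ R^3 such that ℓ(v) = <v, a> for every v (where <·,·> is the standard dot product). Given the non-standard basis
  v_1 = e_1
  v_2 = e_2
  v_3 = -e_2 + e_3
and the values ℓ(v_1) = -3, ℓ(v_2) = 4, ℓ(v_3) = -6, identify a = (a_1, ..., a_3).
a = (-3, 4, -2)

Write a = (a_1, ..., a_3) in the standard basis. For each basis vector v_i, ℓ(v_i) = <v_i, a> is a linear equation in the a_j's. Collect the n equations into a matrix system V a = ℓ, where row i of V is v_i (expressed in the standard basis). Since V is invertible (lower-triangular with 1s on the diagonal, up to permutation), solve by back-substitution:
  V =
[[1, 0, 0],
 [0, 1, 0],
 [0, -1, 1]]
  V a = (-3, 4, -6)
Solving gives a = (-3, 4, -2).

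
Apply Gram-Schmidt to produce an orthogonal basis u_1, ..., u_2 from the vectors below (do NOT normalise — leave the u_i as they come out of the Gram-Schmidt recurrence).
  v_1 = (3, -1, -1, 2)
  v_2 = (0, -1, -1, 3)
Orthogonal basis:
  u_1 = (3, -1, -1, 2)
  u_2 = (-8/5, -7/15, -7/15, 29/15)

Apply the Gram-Schmidt recurrence
  u_1 = v_1
  u_i = v_i − Σ_{j<i} ((v_i · u_j) / (u_j · u_j)) · u_j.

Step by step this gives:
  u_1 = (3, -1, -1, 2)
  u_2 = (-8/5, -7/15, -7/15, 29/15)

Orthogonality check:
  u_2 · u_1 = 0 (should be 0)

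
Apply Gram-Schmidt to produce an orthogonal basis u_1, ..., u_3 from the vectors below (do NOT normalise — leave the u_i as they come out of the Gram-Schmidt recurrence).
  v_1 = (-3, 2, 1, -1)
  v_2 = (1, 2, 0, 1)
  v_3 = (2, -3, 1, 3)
Orthogonal basis:
  u_1 = (-3, 2, 1, -1)
  u_2 = (1, 2, 0, 1)
  u_3 = (-19/30, -4/5, 29/15, 67/30)

Apply the Gram-Schmidt recurrence
  u_1 = v_1
  u_i = v_i − Σ_{j<i} ((v_i · u_j) / (u_j · u_j)) · u_j.

Step by step this gives:
  u_1 = (-3, 2, 1, -1)
  u_2 = (1, 2, 0, 1)
  u_3 = (-19/30, -4/5, 29/15, 67/30)

Orthogonality check:
  u_2 · u_1 = 0 (should be 0)
  u_3 · u_1 = 0 (should be 0)
  u_3 · u_2 = 0 (should be 0)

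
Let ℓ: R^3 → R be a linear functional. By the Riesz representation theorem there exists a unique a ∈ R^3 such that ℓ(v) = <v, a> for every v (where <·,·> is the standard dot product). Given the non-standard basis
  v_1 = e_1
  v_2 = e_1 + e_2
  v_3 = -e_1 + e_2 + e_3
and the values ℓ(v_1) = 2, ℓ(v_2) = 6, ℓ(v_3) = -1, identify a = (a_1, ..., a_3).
a = (2, 4, -3)

Write a = (a_1, ..., a_3) in the standard basis. For each basis vector v_i, ℓ(v_i) = <v_i, a> is a linear equation in the a_j's. Collect the n equations into a matrix system V a = ℓ, where row i of V is v_i (expressed in the standard basis). Since V is invertible (lower-triangular with 1s on the diagonal, up to permutation), solve by back-substitution:
  V =
[[1, 0, 0],
 [1, 1, 0],
 [-1, 1, 1]]
  V a = (2, 6, -1)
Solving gives a = (2, 4, -3).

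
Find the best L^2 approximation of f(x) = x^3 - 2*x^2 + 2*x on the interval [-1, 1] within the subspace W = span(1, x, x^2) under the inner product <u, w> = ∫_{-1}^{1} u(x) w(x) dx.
g(x) = -2*x^2 + 13*x/5

The best approximation g ∈ W is the orthogonal projection of f onto W. Writing g = a_0 + a_1 x + a_2 x^2, the coefficients solve the normal equations G · a = b where
  G_{ij} = <φ_i, φ_j> and b_i = <f, φ_i>, with φ_0 = 1, φ_1 = x, φ_2 = x^2.
G =
  [2, 0, 2/3]
  [0, 2/3, 0]
  [2/3, 0, 2/5],
b = (-4/3, 26/15, -4/5).
Solving gives a_0 = 0, a_1 = 13/5, a_2 = -2, so
  g(x) = -2*x^2 + 13*x/5.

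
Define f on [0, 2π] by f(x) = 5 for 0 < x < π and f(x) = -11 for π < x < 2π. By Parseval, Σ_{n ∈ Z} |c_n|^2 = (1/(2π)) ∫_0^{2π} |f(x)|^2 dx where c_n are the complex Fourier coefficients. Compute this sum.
Σ |c_n|^2 = 73

Parseval equates the L^2 energy of f (normalised by 1/(2π)) with the ℓ^2 sum of its Fourier coefficients: (1/(2π)) ∫_0^{2π} |f|^2 = Σ |c_n|^2.
Compute the left side: (1/(2π)) [∫_0^π 5^2 dx + ∫_π^{2π} (-11)^2 dx] = (1/(2π)) · (25π + 121π) = (25 + 121)/2 = 73.
So Σ_{n ∈ Z} |c_n|^2 = 73.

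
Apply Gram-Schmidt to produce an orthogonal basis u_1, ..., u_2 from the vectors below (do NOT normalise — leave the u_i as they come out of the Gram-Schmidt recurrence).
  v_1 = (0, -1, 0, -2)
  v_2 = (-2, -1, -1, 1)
Orthogonal basis:
  u_1 = (0, -1, 0, -2)
  u_2 = (-2, -6/5, -1, 3/5)

Apply the Gram-Schmidt recurrence
  u_1 = v_1
  u_i = v_i − Σ_{j<i} ((v_i · u_j) / (u_j · u_j)) · u_j.

Step by step this gives:
  u_1 = (0, -1, 0, -2)
  u_2 = (-2, -6/5, -1, 3/5)

Orthogonality check:
  u_2 · u_1 = 0 (should be 0)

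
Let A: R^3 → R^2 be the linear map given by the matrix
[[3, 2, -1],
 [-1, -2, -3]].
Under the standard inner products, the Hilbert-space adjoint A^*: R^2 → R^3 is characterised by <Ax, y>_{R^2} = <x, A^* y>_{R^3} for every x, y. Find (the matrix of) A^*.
A^* = A^T =
[[3, -1],
 [2, -2],
 [-1, -3]]

For real matrices with standard dot products, the defining identity <Ax, y> = <x, A^* y> gives (Ax)^T y = x^T (A^*) y, i.e. x^T A^T y = x^T (A^*) y. Since this holds for all x, y, we must have A^* = A^T. Therefore
A^* =
[[3, -1],
 [2, -2],
 [-1, -3]].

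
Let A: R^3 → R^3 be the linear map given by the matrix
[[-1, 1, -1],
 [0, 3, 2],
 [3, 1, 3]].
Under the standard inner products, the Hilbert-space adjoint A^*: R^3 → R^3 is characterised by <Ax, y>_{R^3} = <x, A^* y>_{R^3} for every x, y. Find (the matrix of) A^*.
A^* = A^T =
[[-1, 0, 3],
 [1, 3, 1],
 [-1, 2, 3]]

For real matrices with standard dot products, the defining identity <Ax, y> = <x, A^* y> gives (Ax)^T y = x^T (A^*) y, i.e. x^T A^T y = x^T (A^*) y. Since this holds for all x, y, we must have A^* = A^T. Therefore
A^* =
[[-1, 0, 3],
 [1, 3, 1],
 [-1, 2, 3]].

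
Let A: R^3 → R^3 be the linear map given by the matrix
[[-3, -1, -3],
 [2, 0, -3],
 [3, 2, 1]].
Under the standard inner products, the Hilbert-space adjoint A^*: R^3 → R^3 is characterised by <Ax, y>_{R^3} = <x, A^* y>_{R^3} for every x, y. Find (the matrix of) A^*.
A^* = A^T =
[[-3, 2, 3],
 [-1, 0, 2],
 [-3, -3, 1]]

For real matrices with standard dot products, the defining identity <Ax, y> = <x, A^* y> gives (Ax)^T y = x^T (A^*) y, i.e. x^T A^T y = x^T (A^*) y. Since this holds for all x, y, we must have A^* = A^T. Therefore
A^* =
[[-3, 2, 3],
 [-1, 0, 2],
 [-3, -3, 1]].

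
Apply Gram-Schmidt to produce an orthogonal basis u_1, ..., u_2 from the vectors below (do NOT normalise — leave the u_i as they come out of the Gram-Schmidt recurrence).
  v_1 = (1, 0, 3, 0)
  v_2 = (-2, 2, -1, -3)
Orthogonal basis:
  u_1 = (1, 0, 3, 0)
  u_2 = (-3/2, 2, 1/2, -3)

Apply the Gram-Schmidt recurrence
  u_1 = v_1
  u_i = v_i − Σ_{j<i} ((v_i · u_j) / (u_j · u_j)) · u_j.

Step by step this gives:
  u_1 = (1, 0, 3, 0)
  u_2 = (-3/2, 2, 1/2, -3)

Orthogonality check:
  u_2 · u_1 = 0 (should be 0)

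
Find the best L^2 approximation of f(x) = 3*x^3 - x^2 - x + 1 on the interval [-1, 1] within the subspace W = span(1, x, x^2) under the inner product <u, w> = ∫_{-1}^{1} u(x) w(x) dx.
g(x) = -x^2 + 4*x/5 + 1

The best approximation g ∈ W is the orthogonal projection of f onto W. Writing g = a_0 + a_1 x + a_2 x^2, the coefficients solve the normal equations G · a = b where
  G_{ij} = <φ_i, φ_j> and b_i = <f, φ_i>, with φ_0 = 1, φ_1 = x, φ_2 = x^2.
G =
  [2, 0, 2/3]
  [0, 2/3, 0]
  [2/3, 0, 2/5],
b = (4/3, 8/15, 4/15).
Solving gives a_0 = 1, a_1 = 4/5, a_2 = -1, so
  g(x) = -x^2 + 4*x/5 + 1.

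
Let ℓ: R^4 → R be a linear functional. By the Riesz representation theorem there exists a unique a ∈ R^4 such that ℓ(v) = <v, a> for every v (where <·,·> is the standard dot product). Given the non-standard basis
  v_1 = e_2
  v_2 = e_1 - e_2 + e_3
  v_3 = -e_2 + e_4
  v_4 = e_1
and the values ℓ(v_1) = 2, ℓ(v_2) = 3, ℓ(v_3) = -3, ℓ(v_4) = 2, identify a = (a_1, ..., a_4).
a = (2, 2, 3, -1)

Write a = (a_1, ..., a_4) in the standard basis. For each basis vector v_i, ℓ(v_i) = <v_i, a> is a linear equation in the a_j's. Collect the n equations into a matrix system V a = ℓ, where row i of V is v_i (expressed in the standard basis). Since V is invertible (lower-triangular with 1s on the diagonal, up to permutation), solve by back-substitution:
  V =
[[0, 1, 0, 0],
 [1, -1, 1, 0],
 [0, -1, 0, 1],
 [1, 0, 0, 0]]
  V a = (2, 3, -3, 2)
Solving gives a = (2, 2, 3, -1).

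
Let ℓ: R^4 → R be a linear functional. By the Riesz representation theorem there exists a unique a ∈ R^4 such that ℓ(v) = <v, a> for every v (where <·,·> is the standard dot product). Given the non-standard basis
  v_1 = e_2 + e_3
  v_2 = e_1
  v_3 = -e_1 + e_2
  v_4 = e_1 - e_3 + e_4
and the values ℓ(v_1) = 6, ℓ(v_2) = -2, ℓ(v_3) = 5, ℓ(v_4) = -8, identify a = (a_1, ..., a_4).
a = (-2, 3, 3, -3)

Write a = (a_1, ..., a_4) in the standard basis. For each basis vector v_i, ℓ(v_i) = <v_i, a> is a linear equation in the a_j's. Collect the n equations into a matrix system V a = ℓ, where row i of V is v_i (expressed in the standard basis). Since V is invertible (lower-triangular with 1s on the diagonal, up to permutation), solve by back-substitution:
  V =
[[0, 1, 1, 0],
 [1, 0, 0, 0],
 [-1, 1, 0, 0],
 [1, 0, -1, 1]]
  V a = (6, -2, 5, -8)
Solving gives a = (-2, 3, 3, -3).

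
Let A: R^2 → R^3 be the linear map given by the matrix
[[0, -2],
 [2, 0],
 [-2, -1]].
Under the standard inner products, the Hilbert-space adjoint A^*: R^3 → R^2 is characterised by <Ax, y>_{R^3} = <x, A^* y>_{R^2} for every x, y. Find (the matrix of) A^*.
A^* = A^T =
[[0, 2, -2],
 [-2, 0, -1]]

For real matrices with standard dot products, the defining identity <Ax, y> = <x, A^* y> gives (Ax)^T y = x^T (A^*) y, i.e. x^T A^T y = x^T (A^*) y. Since this holds for all x, y, we must have A^* = A^T. Therefore
A^* =
[[0, 2, -2],
 [-2, 0, -1]].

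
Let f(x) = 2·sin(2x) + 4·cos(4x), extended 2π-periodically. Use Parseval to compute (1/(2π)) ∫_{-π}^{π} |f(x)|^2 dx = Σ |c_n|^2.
Σ |c_n|^2 = 10

Expand |f|^2 and use orthogonality of {sin(nx), cos(mx)} on [-π, π]:
  ∫_{-π}^{π} sin(nx)^2 dx = π, ∫ cos(mx)^2 dx = π, and cross terms integrate to 0.
So ∫_{-π}^{π} f(x)^2 dx = 2^2 · π + 4^2 · π = (4 + 16)π.
Divide by 2π: (4 + 16)/2 = 10.
By Parseval, this equals Σ |c_n|^2.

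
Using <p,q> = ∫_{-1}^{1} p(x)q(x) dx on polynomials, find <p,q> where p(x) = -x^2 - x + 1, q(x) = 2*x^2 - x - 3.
<p,q> = -14/5

Expand the product: p(x)·q(x) = -2*x^4 - x^3 + 6*x^2 + 2*x - 3.
∫_{-1}^{1} of each monomial x^k gives [2/(k+1) if k even, 0 if k odd]. Integrating term-by-term (or equivalently evaluating the antiderivative F(x) = -2*x^5/5 - x^4/4 + 2*x^3 + x^2 - 3*x at the endpoints):
  F(1) − F(−1) = -13/20 − (43/20) = -14/5.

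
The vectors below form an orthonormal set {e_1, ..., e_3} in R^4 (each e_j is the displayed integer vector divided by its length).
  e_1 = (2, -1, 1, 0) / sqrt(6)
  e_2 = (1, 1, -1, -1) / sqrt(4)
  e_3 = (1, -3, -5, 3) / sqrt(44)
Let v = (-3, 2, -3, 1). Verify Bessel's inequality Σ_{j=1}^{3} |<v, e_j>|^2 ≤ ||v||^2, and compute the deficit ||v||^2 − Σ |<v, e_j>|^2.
Σ |<v, e_j>|^2 = 1469/66; ||v||^2 = 23; deficit = 49/66

Write each e_j = u_j / sqrt(<u_j, u_j>) where u_j is the displayed integer vector. Then <v, e_j> = <v, u_j> / sqrt(<u_j, u_j>), so |<v, e_j>|^2 = <v, u_j>^2 / <u_j, u_j>.
Coefficients: <v, e_1> = -11/sqrt(6), <v, e_2> = 1/sqrt(4), <v, e_3> = 9/sqrt(44).
Square and sum: Σ |<v, e_j>|^2 = 1469/66.
Compute ||v||^2 = v·v = 23.
Deficit = 23 − 1469/66 = 49/66 ≥ 0, confirming Bessel's inequality. (The deficit equals ||v − Σ <v,e_j> e_j||^2, the squared distance from v to span{e_j}.)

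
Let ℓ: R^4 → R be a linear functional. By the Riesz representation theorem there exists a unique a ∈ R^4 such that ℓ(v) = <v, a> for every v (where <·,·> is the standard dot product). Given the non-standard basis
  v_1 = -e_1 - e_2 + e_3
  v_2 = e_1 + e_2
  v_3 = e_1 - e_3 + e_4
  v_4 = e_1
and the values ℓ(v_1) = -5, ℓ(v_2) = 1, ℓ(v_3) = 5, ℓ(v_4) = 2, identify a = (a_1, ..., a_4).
a = (2, -1, -4, -1)

Write a = (a_1, ..., a_4) in the standard basis. For each basis vector v_i, ℓ(v_i) = <v_i, a> is a linear equation in the a_j's. Collect the n equations into a matrix system V a = ℓ, where row i of V is v_i (expressed in the standard basis). Since V is invertible (lower-triangular with 1s on the diagonal, up to permutation), solve by back-substitution:
  V =
[[-1, -1, 1, 0],
 [1, 1, 0, 0],
 [1, 0, -1, 1],
 [1, 0, 0, 0]]
  V a = (-5, 1, 5, 2)
Solving gives a = (2, -1, -4, -1).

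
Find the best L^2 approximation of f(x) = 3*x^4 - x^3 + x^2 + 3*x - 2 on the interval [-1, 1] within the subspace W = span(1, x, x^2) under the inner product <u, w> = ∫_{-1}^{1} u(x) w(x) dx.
g(x) = 25*x^2/7 + 12*x/5 - 79/35

The best approximation g ∈ W is the orthogonal projection of f onto W. Writing g = a_0 + a_1 x + a_2 x^2, the coefficients solve the normal equations G · a = b where
  G_{ij} = <φ_i, φ_j> and b_i = <f, φ_i>, with φ_0 = 1, φ_1 = x, φ_2 = x^2.
G =
  [2, 0, 2/3]
  [0, 2/3, 0]
  [2/3, 0, 2/5],
b = (-32/15, 8/5, -8/105).
Solving gives a_0 = -79/35, a_1 = 12/5, a_2 = 25/7, so
  g(x) = 25*x^2/7 + 12*x/5 - 79/35.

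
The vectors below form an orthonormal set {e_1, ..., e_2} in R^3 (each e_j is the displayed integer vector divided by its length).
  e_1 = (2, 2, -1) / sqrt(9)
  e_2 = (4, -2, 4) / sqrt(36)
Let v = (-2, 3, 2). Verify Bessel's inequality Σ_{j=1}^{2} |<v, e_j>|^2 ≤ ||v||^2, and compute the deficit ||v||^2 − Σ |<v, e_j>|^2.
Σ |<v, e_j>|^2 = 1; ||v||^2 = 17; deficit = 16

Write each e_j = u_j / sqrt(<u_j, u_j>) where u_j is the displayed integer vector. Then <v, e_j> = <v, u_j> / sqrt(<u_j, u_j>), so |<v, e_j>|^2 = <v, u_j>^2 / <u_j, u_j>.
Coefficients: <v, e_1> = 0/sqrt(9), <v, e_2> = -6/sqrt(36).
Square and sum: Σ |<v, e_j>|^2 = 1.
Compute ||v||^2 = v·v = 17.
Deficit = 17 − 1 = 16 ≥ 0, confirming Bessel's inequality. (The deficit equals ||v − Σ <v,e_j> e_j||^2, the squared distance from v to span{e_j}.)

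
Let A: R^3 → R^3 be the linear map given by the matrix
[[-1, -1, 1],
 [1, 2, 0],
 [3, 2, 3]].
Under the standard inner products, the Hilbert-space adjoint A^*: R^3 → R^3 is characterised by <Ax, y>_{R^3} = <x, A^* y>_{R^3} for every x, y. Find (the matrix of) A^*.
A^* = A^T =
[[-1, 1, 3],
 [-1, 2, 2],
 [1, 0, 3]]

For real matrices with standard dot products, the defining identity <Ax, y> = <x, A^* y> gives (Ax)^T y = x^T (A^*) y, i.e. x^T A^T y = x^T (A^*) y. Since this holds for all x, y, we must have A^* = A^T. Therefore
A^* =
[[-1, 1, 3],
 [-1, 2, 2],
 [1, 0, 3]].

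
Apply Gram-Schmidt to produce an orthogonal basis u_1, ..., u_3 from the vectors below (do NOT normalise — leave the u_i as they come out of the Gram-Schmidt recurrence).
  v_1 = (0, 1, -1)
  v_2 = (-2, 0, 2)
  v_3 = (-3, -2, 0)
Orthogonal basis:
  u_1 = (0, 1, -1)
  u_2 = (-2, 1, 1)
  u_3 = (-5/3, -5/3, -5/3)

Apply the Gram-Schmidt recurrence
  u_1 = v_1
  u_i = v_i − Σ_{j<i} ((v_i · u_j) / (u_j · u_j)) · u_j.

Step by step this gives:
  u_1 = (0, 1, -1)
  u_2 = (-2, 1, 1)
  u_3 = (-5/3, -5/3, -5/3)

Orthogonality check:
  u_2 · u_1 = 0 (should be 0)
  u_3 · u_1 = 0 (should be 0)
  u_3 · u_2 = 0 (should be 0)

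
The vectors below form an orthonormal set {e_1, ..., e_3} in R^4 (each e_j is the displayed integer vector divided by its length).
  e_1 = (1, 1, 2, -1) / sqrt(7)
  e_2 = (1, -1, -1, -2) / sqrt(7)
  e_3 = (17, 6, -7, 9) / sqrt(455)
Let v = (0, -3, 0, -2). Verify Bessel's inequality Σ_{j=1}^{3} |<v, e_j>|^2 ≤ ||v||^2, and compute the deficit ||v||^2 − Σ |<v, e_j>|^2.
Σ |<v, e_j>|^2 = 4546/455; ||v||^2 = 13; deficit = 1369/455

Write each e_j = u_j / sqrt(<u_j, u_j>) where u_j is the displayed integer vector. Then <v, e_j> = <v, u_j> / sqrt(<u_j, u_j>), so |<v, e_j>|^2 = <v, u_j>^2 / <u_j, u_j>.
Coefficients: <v, e_1> = -1/sqrt(7), <v, e_2> = 7/sqrt(7), <v, e_3> = -36/sqrt(455).
Square and sum: Σ |<v, e_j>|^2 = 4546/455.
Compute ||v||^2 = v·v = 13.
Deficit = 13 − 4546/455 = 1369/455 ≥ 0, confirming Bessel's inequality. (The deficit equals ||v − Σ <v,e_j> e_j||^2, the squared distance from v to span{e_j}.)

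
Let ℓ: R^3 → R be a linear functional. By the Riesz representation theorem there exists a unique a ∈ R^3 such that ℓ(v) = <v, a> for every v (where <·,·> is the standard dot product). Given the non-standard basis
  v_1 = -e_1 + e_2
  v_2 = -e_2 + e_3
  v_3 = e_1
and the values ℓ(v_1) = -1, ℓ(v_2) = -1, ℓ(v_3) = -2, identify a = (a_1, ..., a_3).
a = (-2, -3, -4)

Write a = (a_1, ..., a_3) in the standard basis. For each basis vector v_i, ℓ(v_i) = <v_i, a> is a linear equation in the a_j's. Collect the n equations into a matrix system V a = ℓ, where row i of V is v_i (expressed in the standard basis). Since V is invertible (lower-triangular with 1s on the diagonal, up to permutation), solve by back-substitution:
  V =
[[-1, 1, 0],
 [0, -1, 1],
 [1, 0, 0]]
  V a = (-1, -1, -2)
Solving gives a = (-2, -3, -4).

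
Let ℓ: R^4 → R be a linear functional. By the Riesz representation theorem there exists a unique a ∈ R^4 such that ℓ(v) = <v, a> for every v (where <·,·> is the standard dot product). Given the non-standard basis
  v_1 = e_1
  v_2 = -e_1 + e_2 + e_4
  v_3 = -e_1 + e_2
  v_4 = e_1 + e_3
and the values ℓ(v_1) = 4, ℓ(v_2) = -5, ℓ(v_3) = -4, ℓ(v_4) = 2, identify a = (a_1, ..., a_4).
a = (4, 0, -2, -1)

Write a = (a_1, ..., a_4) in the standard basis. For each basis vector v_i, ℓ(v_i) = <v_i, a> is a linear equation in the a_j's. Collect the n equations into a matrix system V a = ℓ, where row i of V is v_i (expressed in the standard basis). Since V is invertible (lower-triangular with 1s on the diagonal, up to permutation), solve by back-substitution:
  V =
[[1, 0, 0, 0],
 [-1, 1, 0, 1],
 [-1, 1, 0, 0],
 [1, 0, 1, 0]]
  V a = (4, -5, -4, 2)
Solving gives a = (4, 0, -2, -1).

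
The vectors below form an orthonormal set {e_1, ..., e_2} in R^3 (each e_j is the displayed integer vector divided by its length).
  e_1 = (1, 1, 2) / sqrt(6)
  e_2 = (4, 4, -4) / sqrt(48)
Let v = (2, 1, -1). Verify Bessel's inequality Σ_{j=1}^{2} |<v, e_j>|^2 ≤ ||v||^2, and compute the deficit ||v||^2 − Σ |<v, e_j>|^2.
Σ |<v, e_j>|^2 = 11/2; ||v||^2 = 6; deficit = 1/2

Write each e_j = u_j / sqrt(<u_j, u_j>) where u_j is the displayed integer vector. Then <v, e_j> = <v, u_j> / sqrt(<u_j, u_j>), so |<v, e_j>|^2 = <v, u_j>^2 / <u_j, u_j>.
Coefficients: <v, e_1> = 1/sqrt(6), <v, e_2> = 16/sqrt(48).
Square and sum: Σ |<v, e_j>|^2 = 11/2.
Compute ||v||^2 = v·v = 6.
Deficit = 6 − 11/2 = 1/2 ≥ 0, confirming Bessel's inequality. (The deficit equals ||v − Σ <v,e_j> e_j||^2, the squared distance from v to span{e_j}.)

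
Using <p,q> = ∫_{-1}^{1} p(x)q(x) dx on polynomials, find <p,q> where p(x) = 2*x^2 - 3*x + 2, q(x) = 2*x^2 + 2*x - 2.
<p,q> = -52/5

Expand the product: p(x)·q(x) = 4*x^4 - 2*x^3 - 6*x^2 + 10*x - 4.
∫_{-1}^{1} of each monomial x^k gives [2/(k+1) if k even, 0 if k odd]. Integrating term-by-term (or equivalently evaluating the antiderivative F(x) = 4*x^5/5 - x^4/2 - 2*x^3 + 5*x^2 - 4*x at the endpoints):
  F(1) − F(−1) = -7/10 − (97/10) = -52/5.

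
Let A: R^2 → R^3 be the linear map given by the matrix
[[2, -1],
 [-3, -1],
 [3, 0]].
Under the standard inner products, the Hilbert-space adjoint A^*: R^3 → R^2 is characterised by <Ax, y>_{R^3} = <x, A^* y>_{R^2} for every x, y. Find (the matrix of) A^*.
A^* = A^T =
[[2, -3, 3],
 [-1, -1, 0]]

For real matrices with standard dot products, the defining identity <Ax, y> = <x, A^* y> gives (Ax)^T y = x^T (A^*) y, i.e. x^T A^T y = x^T (A^*) y. Since this holds for all x, y, we must have A^* = A^T. Therefore
A^* =
[[2, -3, 3],
 [-1, -1, 0]].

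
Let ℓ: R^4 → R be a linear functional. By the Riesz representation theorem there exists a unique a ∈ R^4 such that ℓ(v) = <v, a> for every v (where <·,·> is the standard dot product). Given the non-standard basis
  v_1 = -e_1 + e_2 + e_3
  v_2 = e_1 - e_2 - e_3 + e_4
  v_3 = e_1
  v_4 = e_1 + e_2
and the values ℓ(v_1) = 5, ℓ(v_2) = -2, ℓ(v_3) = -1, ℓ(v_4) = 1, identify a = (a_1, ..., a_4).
a = (-1, 2, 2, 3)

Write a = (a_1, ..., a_4) in the standard basis. For each basis vector v_i, ℓ(v_i) = <v_i, a> is a linear equation in the a_j's. Collect the n equations into a matrix system V a = ℓ, where row i of V is v_i (expressed in the standard basis). Since V is invertible (lower-triangular with 1s on the diagonal, up to permutation), solve by back-substitution:
  V =
[[-1, 1, 1, 0],
 [1, -1, -1, 1],
 [1, 0, 0, 0],
 [1, 1, 0, 0]]
  V a = (5, -2, -1, 1)
Solving gives a = (-1, 2, 2, 3).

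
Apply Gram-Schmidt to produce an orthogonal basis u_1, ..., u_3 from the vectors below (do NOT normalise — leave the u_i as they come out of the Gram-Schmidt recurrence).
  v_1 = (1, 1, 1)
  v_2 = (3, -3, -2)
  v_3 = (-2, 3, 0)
Orthogonal basis:
  u_1 = (1, 1, 1)
  u_2 = (11/3, -7/3, -4/3)
  u_3 = (13/62, 65/62, -39/31)

Apply the Gram-Schmidt recurrence
  u_1 = v_1
  u_i = v_i − Σ_{j<i} ((v_i · u_j) / (u_j · u_j)) · u_j.

Step by step this gives:
  u_1 = (1, 1, 1)
  u_2 = (11/3, -7/3, -4/3)
  u_3 = (13/62, 65/62, -39/31)

Orthogonality check:
  u_2 · u_1 = 0 (should be 0)
  u_3 · u_1 = 0 (should be 0)
  u_3 · u_2 = 0 (should be 0)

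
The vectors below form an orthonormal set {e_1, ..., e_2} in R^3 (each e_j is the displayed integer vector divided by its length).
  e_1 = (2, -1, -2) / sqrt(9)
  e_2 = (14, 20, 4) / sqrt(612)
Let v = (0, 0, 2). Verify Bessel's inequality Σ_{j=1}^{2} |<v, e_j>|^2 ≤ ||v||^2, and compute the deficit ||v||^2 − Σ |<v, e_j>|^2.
Σ |<v, e_j>|^2 = 32/17; ||v||^2 = 4; deficit = 36/17

Write each e_j = u_j / sqrt(<u_j, u_j>) where u_j is the displayed integer vector. Then <v, e_j> = <v, u_j> / sqrt(<u_j, u_j>), so |<v, e_j>|^2 = <v, u_j>^2 / <u_j, u_j>.
Coefficients: <v, e_1> = -4/sqrt(9), <v, e_2> = 8/sqrt(612).
Square and sum: Σ |<v, e_j>|^2 = 32/17.
Compute ||v||^2 = v·v = 4.
Deficit = 4 − 32/17 = 36/17 ≥ 0, confirming Bessel's inequality. (The deficit equals ||v − Σ <v,e_j> e_j||^2, the squared distance from v to span{e_j}.)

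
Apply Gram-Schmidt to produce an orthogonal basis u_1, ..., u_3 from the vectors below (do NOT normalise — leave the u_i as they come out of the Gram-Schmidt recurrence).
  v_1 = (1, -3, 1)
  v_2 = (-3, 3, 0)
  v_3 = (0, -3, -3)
Orthogonal basis:
  u_1 = (1, -3, 1)
  u_2 = (-21/11, -3/11, 12/11)
  u_3 = (-3/2, -3/2, -3)

Apply the Gram-Schmidt recurrence
  u_1 = v_1
  u_i = v_i − Σ_{j<i} ((v_i · u_j) / (u_j · u_j)) · u_j.

Step by step this gives:
  u_1 = (1, -3, 1)
  u_2 = (-21/11, -3/11, 12/11)
  u_3 = (-3/2, -3/2, -3)

Orthogonality check:
  u_2 · u_1 = 0 (should be 0)
  u_3 · u_1 = 0 (should be 0)
  u_3 · u_2 = 0 (should be 0)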